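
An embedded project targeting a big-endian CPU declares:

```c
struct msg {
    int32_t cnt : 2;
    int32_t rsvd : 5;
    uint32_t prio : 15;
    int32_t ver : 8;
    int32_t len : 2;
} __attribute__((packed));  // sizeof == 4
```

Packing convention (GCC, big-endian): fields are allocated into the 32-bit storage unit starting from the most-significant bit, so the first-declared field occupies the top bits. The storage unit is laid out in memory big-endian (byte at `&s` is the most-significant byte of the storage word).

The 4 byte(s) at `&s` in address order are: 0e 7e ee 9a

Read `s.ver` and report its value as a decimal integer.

[0]=0x0e [1]=0x7e [2]=0xee [3]=0x9a (big-endian) → word 0x0e7eee9a
cnt:2 @ bit 30 → (0x0e7eee9a>>30)&0x3 = 0x0
rsvd:5 @ bit 25 → (0x0e7eee9a>>25)&0x1f = 0x7
prio:15 @ bit 10 → (0x0e7eee9a>>10)&0x7fff = 0x1fbb
ver:8 @ bit 2 → (0x0e7eee9a>>2)&0xff = 0xa6  ←
len:2 @ bit 0 → (0x0e7eee9a>>0)&0x3 = 0x2
ver signed 8b, MSB=1: 166 - 256 = -90

-90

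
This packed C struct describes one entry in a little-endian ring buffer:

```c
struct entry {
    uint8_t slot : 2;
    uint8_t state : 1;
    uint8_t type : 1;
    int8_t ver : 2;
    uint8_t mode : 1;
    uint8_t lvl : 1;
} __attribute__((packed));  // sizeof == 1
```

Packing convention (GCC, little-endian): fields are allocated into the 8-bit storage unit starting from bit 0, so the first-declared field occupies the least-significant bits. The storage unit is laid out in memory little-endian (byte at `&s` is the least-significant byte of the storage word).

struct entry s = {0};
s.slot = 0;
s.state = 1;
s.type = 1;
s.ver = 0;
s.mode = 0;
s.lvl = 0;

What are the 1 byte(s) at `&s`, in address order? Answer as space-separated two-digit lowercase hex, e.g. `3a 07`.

slot (2b) val=0 bits=0x0 at bit 0: 0x00
state (1b) val=1 bits=0x1 at bit 2: 0x04
type (1b) val=1 bits=0x1 at bit 3: 0x0c
ver (2b) val=0 bits=0x0 at bit 4: 0x0c
mode (1b) val=0 bits=0x0 at bit 6: 0x0c
lvl (1b) val=0 bits=0x0 at bit 7: 0x0c
word = 0x0c → little-endian bytes:
  [0]=0x0c

0c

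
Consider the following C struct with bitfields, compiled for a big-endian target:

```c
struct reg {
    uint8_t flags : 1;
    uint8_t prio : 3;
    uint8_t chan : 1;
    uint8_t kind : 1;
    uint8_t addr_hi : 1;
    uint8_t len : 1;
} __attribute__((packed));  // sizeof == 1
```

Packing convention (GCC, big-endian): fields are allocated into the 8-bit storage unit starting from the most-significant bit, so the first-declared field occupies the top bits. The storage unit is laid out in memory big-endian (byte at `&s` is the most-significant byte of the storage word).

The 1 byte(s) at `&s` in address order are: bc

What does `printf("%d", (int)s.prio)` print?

3

[0]=0xbc (big-endian) → word 0xbc
flags:1 @ bit 7 → (0xbc>>7)&0x1 = 0x1
prio:3 @ bit 4 → (0xbc>>4)&0x7 = 0x3  ←
chan:1 @ bit 3 → (0xbc>>3)&0x1 = 0x1
kind:1 @ bit 2 → (0xbc>>2)&0x1 = 0x1
addr_hi:1 @ bit 1 → (0xbc>>1)&0x1 = 0x0
len:1 @ bit 0 → (0xbc>>0)&0x1 = 0x0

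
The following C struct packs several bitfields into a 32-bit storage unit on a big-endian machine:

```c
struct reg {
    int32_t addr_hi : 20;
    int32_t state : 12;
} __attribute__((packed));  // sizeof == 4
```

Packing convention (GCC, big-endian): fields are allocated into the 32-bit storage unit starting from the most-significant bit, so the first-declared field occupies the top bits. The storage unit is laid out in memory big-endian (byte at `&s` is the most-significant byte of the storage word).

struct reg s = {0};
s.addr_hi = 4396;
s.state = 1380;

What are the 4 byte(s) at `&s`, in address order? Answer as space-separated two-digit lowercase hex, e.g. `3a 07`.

01 12 c5 64

addr_hi (20b) val=4396 bits=0x112c at bit 12: 0x0112c000
state (12b) val=1380 bits=0x564 at bit 0: 0x0112c564
word = 0x0112c564 → big-endian bytes:
  [0]=0x01  [1]=0x12  [2]=0xc5  [3]=0x64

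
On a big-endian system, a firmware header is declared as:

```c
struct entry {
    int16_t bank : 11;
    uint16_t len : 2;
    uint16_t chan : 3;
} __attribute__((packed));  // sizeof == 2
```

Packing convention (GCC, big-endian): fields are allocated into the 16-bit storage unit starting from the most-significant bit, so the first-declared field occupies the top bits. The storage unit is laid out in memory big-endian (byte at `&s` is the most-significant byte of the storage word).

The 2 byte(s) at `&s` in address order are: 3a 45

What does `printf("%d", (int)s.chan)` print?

[0]=0x3a [1]=0x45 (big-endian) → word 0x3a45
bank:11 @ bit 5 → (0x3a45>>5)&0x7ff = 0x1d2
len:2 @ bit 3 → (0x3a45>>3)&0x3 = 0x0
chan:3 @ bit 0 → (0x3a45>>0)&0x7 = 0x5  ←

5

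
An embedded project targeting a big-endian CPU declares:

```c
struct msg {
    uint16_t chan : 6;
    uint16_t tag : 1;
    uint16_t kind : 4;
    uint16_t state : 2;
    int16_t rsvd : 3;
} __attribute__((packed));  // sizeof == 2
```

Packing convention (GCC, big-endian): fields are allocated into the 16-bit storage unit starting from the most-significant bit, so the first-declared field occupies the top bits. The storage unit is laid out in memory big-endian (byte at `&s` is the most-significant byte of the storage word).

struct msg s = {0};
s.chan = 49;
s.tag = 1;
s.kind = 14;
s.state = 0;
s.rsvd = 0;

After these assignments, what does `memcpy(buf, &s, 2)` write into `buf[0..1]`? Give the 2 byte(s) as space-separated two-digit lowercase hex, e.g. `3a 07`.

chan (6b) val=49 bits=0x31 at bit 10: 0xc400
tag (1b) val=1 bits=0x1 at bit 9: 0xc600
kind (4b) val=14 bits=0xe at bit 5: 0xc7c0
state (2b) val=0 bits=0x0 at bit 3: 0xc7c0
rsvd (3b) val=0 bits=0x0 at bit 0: 0xc7c0
word = 0xc7c0 → big-endian bytes:
  [0]=0xc7  [1]=0xc0

c7 c0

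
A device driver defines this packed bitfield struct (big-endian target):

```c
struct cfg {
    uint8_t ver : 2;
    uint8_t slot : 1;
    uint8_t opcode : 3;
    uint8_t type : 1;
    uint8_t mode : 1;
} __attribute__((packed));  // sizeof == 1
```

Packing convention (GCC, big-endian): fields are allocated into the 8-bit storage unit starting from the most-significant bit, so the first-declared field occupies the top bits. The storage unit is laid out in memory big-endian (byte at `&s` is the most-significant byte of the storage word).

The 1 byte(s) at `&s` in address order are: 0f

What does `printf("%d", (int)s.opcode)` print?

[0]=0x0f (big-endian) → word 0x0f
ver [6+:2] = (word>>6) & 0x3 = 0
slot [5+:1] = (word>>5) & 0x1 = 0
opcode [2+:3] = (word>>2) & 0x7 = 3  ←
type [1+:1] = (word>>1) & 0x1 = 1
mode [0+:1] = (word>>0) & 0x1 = 1

3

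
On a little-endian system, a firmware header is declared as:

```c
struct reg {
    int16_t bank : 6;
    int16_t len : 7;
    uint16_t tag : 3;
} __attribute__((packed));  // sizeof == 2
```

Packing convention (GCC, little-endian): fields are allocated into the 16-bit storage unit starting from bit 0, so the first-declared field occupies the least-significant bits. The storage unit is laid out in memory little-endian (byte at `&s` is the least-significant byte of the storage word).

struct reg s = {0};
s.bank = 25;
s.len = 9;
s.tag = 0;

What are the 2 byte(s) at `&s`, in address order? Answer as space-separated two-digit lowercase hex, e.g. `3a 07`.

[0+:6] bank=25 & 0x3f = 0x19; word=0x0019
[6+:7] len=9 & 0x7f = 0x9; word=0x0259
[13+:3] tag=0 & 0x7 = 0x0; word=0x0259
word = 0x0259 → little-endian bytes:
  [0]=0x59  [1]=0x02

59 02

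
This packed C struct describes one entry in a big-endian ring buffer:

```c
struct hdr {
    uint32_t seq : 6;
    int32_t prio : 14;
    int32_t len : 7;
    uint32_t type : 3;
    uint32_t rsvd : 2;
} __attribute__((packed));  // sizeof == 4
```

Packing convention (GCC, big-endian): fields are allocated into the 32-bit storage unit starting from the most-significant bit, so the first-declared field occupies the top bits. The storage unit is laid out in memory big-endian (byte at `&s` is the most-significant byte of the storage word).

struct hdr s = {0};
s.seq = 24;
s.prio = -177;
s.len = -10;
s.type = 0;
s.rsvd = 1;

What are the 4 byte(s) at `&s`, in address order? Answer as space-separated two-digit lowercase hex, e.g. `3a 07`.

seq:6 = 24 → 0x18 << 26 → word 0x60000000
prio:14 = -177 → 0x3f4f << 12 → word 0x63f4f000
len:7 = -10 → 0x76 << 5 → word 0x63f4fec0
type:3 = 0 → 0x0 << 2 → word 0x63f4fec0
rsvd:2 = 1 → 0x1 << 0 → word 0x63f4fec1
word = 0x63f4fec1 → big-endian bytes:
  [0]=0x63  [1]=0xf4  [2]=0xfe  [3]=0xc1

63 f4 fe c1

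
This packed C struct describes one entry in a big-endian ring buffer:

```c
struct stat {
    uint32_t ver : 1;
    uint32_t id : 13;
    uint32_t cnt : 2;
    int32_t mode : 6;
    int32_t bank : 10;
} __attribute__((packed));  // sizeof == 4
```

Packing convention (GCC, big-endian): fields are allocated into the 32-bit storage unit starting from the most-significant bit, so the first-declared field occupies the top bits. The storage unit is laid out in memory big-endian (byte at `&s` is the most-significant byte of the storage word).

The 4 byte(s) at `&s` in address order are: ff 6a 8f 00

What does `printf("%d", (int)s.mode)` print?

-29

[0]=0xff [1]=0x6a [2]=0x8f [3]=0x00 (big-endian) → word 0xff6a8f00
ver [31+:1] = (word>>31) & 0x1 = 1
id [18+:13] = (word>>18) & 0x1fff = 8154
cnt [16+:2] = (word>>16) & 0x3 = 2
mode [10+:6] = (word>>10) & 0x3f = 35  ←
bank [0+:10] = (word>>0) & 0x3ff = 768
mode signed 6b, MSB=1: 35 - 64 = -29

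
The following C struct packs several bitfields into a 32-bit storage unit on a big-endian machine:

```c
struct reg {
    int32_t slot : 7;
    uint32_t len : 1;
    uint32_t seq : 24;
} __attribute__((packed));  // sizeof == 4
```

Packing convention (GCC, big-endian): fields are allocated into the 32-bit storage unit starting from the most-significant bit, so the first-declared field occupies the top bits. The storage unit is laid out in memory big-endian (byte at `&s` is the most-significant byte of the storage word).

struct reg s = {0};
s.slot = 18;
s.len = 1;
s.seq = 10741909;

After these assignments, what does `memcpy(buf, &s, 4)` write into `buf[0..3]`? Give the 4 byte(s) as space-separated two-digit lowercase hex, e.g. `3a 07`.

25 a3 e8 95

[25+:7] slot=18 & 0x7f = 0x12; word=0x24000000
[24+:1] len=1 & 0x1 = 0x1; word=0x25000000
[0+:24] seq=10741909 & 0xffffff = 0xa3e895; word=0x25a3e895
word = 0x25a3e895 → big-endian bytes:
  [0]=0x25  [1]=0xa3  [2]=0xe8  [3]=0x95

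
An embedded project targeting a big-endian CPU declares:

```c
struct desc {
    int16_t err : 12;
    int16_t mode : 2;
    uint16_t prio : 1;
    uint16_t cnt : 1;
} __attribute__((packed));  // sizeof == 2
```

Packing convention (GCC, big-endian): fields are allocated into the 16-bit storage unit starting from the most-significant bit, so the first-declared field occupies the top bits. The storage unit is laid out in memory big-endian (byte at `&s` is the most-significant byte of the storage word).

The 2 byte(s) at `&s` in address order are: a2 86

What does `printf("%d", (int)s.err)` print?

-1496

[0]=0xa2 [1]=0x86 (big-endian) → word 0xa286
err:12 @ bit 4 → (0xa286>>4)&0xfff = 0xa28  ←
mode:2 @ bit 2 → (0xa286>>2)&0x3 = 0x1
prio:1 @ bit 1 → (0xa286>>1)&0x1 = 0x1
cnt:1 @ bit 0 → (0xa286>>0)&0x1 = 0x0
err signed 12b, MSB=1: 2600 - 4096 = -1496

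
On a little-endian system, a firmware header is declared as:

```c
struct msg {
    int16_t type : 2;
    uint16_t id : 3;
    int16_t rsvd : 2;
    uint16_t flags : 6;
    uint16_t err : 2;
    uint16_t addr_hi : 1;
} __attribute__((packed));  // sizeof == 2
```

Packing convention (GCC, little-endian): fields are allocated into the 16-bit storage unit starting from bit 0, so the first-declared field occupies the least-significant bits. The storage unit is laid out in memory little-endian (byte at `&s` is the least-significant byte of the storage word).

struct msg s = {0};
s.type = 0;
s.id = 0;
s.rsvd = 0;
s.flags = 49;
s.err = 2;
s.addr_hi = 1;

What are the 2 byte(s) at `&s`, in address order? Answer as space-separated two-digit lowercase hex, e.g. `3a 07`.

80 d8

type:2 = 0 → 0x0 << 0 → word 0x0000
id:3 = 0 → 0x0 << 2 → word 0x0000
rsvd:2 = 0 → 0x0 << 5 → word 0x0000
flags:6 = 49 → 0x31 << 7 → word 0x1880
err:2 = 2 → 0x2 << 13 → word 0x5880
addr_hi:1 = 1 → 0x1 << 15 → word 0xd880
word = 0xd880 → little-endian bytes:
  [0]=0x80  [1]=0xd8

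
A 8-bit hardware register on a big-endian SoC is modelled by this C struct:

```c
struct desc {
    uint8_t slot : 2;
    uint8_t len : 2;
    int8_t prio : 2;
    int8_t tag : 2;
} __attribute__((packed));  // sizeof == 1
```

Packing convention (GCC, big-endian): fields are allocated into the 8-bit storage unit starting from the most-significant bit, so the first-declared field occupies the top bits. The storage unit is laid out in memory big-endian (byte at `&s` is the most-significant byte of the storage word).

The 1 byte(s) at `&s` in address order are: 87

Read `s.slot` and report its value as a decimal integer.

[0]=0x87 (big-endian) → word 0x87
slot:2 @ bit 6 → (0x87>>6)&0x3 = 0x2  ←
len:2 @ bit 4 → (0x87>>4)&0x3 = 0x0
prio:2 @ bit 2 → (0x87>>2)&0x3 = 0x1
tag:2 @ bit 0 → (0x87>>0)&0x3 = 0x3

2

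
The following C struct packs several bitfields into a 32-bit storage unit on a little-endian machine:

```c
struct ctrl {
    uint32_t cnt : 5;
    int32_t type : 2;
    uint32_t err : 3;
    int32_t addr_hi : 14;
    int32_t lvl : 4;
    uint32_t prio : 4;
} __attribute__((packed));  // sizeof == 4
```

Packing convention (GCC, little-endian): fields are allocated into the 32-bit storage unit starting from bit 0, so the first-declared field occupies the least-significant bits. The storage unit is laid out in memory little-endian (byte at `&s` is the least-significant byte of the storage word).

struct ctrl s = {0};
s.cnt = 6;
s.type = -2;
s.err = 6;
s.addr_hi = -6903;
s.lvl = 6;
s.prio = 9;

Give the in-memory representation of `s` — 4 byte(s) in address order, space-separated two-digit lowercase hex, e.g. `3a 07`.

46 27 94 96

cnt:5 = 6 → 0x6 << 0 → word 0x00000006
type:2 = -2 → 0x2 << 5 → word 0x00000046
err:3 = 6 → 0x6 << 7 → word 0x00000346
addr_hi:14 = -6903 → 0x2509 << 10 → word 0x00942746
lvl:4 = 6 → 0x6 << 24 → word 0x06942746
prio:4 = 9 → 0x9 << 28 → word 0x96942746
word = 0x96942746 → little-endian bytes:
  [0]=0x46  [1]=0x27  [2]=0x94  [3]=0x96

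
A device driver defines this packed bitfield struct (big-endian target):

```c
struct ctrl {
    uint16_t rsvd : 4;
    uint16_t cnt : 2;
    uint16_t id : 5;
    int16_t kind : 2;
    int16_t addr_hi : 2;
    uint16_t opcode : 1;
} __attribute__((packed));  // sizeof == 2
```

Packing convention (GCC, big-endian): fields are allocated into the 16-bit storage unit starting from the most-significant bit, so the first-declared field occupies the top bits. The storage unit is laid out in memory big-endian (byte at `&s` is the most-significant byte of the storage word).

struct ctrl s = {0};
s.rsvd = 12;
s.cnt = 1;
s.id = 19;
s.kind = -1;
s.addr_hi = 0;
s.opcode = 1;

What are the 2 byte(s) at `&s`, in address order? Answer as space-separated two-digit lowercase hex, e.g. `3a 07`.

c6 79

rsvd:4 = 12 → 0xc << 12 → word 0xc000
cnt:2 = 1 → 0x1 << 10 → word 0xc400
id:5 = 19 → 0x13 << 5 → word 0xc660
kind:2 = -1 → 0x3 << 3 → word 0xc678
addr_hi:2 = 0 → 0x0 << 1 → word 0xc678
opcode:1 = 1 → 0x1 << 0 → word 0xc679
word = 0xc679 → big-endian bytes:
  [0]=0xc6  [1]=0x79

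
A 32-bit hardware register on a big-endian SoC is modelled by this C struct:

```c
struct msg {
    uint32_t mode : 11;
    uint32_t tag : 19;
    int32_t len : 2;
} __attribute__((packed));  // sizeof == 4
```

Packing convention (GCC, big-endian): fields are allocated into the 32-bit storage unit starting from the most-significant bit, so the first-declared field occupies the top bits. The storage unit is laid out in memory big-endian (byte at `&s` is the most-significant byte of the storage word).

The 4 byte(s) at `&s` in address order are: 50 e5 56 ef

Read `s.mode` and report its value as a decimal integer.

647

[0]=0x50 [1]=0xe5 [2]=0x56 [3]=0xef (big-endian) → word 0x50e556ef
mode:11 @ bit 21 → (0x50e556ef>>21)&0x7ff = 0x287  ←
tag:19 @ bit 2 → (0x50e556ef>>2)&0x7ffff = 0x155bb
len:2 @ bit 0 → (0x50e556ef>>0)&0x3 = 0x3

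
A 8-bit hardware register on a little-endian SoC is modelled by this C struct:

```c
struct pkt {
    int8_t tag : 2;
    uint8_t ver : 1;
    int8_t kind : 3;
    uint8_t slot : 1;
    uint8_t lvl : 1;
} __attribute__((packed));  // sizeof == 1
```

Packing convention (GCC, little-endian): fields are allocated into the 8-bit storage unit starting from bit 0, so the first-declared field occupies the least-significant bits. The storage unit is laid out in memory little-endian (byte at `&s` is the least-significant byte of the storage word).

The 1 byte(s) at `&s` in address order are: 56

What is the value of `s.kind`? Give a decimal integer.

[0]=0x56 (little-endian) → word 0x56
tag:2 @ bit 0 → (0x56>>0)&0x3 = 0x2
ver:1 @ bit 2 → (0x56>>2)&0x1 = 0x1
kind:3 @ bit 3 → (0x56>>3)&0x7 = 0x2  ←
slot:1 @ bit 6 → (0x56>>6)&0x1 = 0x1
lvl:1 @ bit 7 → (0x56>>7)&0x1 = 0x0
kind signed 3b, MSB=0: value = 2

2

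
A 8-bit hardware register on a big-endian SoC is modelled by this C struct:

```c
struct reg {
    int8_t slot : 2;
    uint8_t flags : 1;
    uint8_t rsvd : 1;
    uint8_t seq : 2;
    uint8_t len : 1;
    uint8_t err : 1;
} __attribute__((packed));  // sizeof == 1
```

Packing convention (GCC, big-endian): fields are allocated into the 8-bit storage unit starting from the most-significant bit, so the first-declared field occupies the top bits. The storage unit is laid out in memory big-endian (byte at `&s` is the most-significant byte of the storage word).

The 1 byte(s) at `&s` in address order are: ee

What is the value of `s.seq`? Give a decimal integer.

[0]=0xee (big-endian) → word 0xee
slot [6+:2] = (word>>6) & 0x3 = 3
flags [5+:1] = (word>>5) & 0x1 = 1
rsvd [4+:1] = (word>>4) & 0x1 = 0
seq [2+:2] = (word>>2) & 0x3 = 3  ←
len [1+:1] = (word>>1) & 0x1 = 1
err [0+:1] = (word>>0) & 0x1 = 0

3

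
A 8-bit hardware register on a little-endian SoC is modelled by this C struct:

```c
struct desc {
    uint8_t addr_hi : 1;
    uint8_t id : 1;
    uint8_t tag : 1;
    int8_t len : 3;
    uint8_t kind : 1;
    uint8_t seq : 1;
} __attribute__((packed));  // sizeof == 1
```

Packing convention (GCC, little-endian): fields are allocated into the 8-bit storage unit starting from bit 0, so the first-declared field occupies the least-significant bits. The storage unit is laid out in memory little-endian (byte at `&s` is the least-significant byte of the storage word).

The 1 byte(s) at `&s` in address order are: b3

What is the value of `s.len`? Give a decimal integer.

-2

[0]=0xb3 (little-endian) → word 0xb3
addr_hi:1 @ bit 0 → (0xb3>>0)&0x1 = 0x1
id:1 @ bit 1 → (0xb3>>1)&0x1 = 0x1
tag:1 @ bit 2 → (0xb3>>2)&0x1 = 0x0
len:3 @ bit 3 → (0xb3>>3)&0x7 = 0x6  ←
kind:1 @ bit 6 → (0xb3>>6)&0x1 = 0x0
seq:1 @ bit 7 → (0xb3>>7)&0x1 = 0x1
len signed 3b, MSB=1: 6 - 8 = -2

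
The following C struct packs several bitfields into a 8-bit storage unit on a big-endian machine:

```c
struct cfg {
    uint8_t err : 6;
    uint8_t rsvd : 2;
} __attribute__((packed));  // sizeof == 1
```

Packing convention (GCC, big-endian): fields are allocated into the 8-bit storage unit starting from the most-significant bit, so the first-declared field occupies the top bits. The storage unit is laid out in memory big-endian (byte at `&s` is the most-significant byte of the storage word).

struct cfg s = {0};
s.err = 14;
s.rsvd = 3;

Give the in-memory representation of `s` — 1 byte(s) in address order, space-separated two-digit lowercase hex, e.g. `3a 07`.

3b

[2+:6] err=14 & 0x3f = 0xe; word=0x38
[0+:2] rsvd=3 & 0x3 = 0x3; word=0x3b
word = 0x3b → big-endian bytes:
  [0]=0x3b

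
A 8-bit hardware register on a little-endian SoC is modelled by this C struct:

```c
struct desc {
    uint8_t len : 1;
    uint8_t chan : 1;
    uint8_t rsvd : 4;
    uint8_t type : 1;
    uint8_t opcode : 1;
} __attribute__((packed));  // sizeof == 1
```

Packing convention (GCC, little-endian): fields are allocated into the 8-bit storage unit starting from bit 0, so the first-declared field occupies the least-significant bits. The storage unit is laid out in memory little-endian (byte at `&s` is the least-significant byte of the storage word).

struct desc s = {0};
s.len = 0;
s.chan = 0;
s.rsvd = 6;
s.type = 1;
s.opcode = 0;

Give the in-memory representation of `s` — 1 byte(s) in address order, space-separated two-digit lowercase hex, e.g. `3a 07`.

58

len (1b) val=0 bits=0x0 at bit 0: 0x00
chan (1b) val=0 bits=0x0 at bit 1: 0x00
rsvd (4b) val=6 bits=0x6 at bit 2: 0x18
type (1b) val=1 bits=0x1 at bit 6: 0x58
opcode (1b) val=0 bits=0x0 at bit 7: 0x58
word = 0x58 → little-endian bytes:
  [0]=0x58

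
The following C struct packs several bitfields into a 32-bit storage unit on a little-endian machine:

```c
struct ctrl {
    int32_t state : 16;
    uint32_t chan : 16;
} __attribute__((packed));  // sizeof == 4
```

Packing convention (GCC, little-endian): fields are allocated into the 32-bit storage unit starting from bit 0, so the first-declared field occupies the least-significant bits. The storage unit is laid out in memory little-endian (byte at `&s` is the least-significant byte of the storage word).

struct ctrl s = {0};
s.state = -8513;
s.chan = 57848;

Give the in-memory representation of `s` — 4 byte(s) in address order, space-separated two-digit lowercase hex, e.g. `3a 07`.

[0+:16] state=-8513 & 0xffff = 0xdebf; word=0x0000debf
[16+:16] chan=57848 & 0xffff = 0xe1f8; word=0xe1f8debf
word = 0xe1f8debf → little-endian bytes:
  [0]=0xbf  [1]=0xde  [2]=0xf8  [3]=0xe1

bf de f8 e1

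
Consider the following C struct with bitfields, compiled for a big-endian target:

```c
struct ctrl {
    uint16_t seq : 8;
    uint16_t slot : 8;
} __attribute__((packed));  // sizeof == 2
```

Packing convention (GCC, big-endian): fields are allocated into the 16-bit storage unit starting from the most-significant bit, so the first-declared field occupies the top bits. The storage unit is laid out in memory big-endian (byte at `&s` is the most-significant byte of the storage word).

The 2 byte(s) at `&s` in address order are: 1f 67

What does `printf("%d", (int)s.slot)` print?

103

[0]=0x1f [1]=0x67 (big-endian) → word 0x1f67
seq:8 @ bit 8 → (0x1f67>>8)&0xff = 0x1f
slot:8 @ bit 0 → (0x1f67>>0)&0xff = 0x67  ←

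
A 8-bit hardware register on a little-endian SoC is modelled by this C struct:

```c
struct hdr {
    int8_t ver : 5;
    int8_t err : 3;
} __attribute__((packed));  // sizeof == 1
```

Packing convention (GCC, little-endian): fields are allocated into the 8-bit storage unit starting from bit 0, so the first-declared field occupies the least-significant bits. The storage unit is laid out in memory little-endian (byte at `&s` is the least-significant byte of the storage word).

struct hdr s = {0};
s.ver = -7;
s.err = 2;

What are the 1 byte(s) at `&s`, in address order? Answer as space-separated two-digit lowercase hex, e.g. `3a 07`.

[0+:5] ver=-7 & 0x1f = 0x19; word=0x19
[5+:3] err=2 & 0x7 = 0x2; word=0x59
word = 0x59 → little-endian bytes:
  [0]=0x59

59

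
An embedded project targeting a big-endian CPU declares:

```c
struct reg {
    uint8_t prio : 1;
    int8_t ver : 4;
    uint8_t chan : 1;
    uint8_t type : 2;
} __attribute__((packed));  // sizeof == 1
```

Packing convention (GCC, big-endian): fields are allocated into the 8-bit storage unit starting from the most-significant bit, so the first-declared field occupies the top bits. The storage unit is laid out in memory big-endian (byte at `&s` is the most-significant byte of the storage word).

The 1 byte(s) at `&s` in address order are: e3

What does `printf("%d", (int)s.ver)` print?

[0]=0xe3 (big-endian) → word 0xe3
prio:1 @ bit 7 → (0xe3>>7)&0x1 = 0x1
ver:4 @ bit 3 → (0xe3>>3)&0xf = 0xc  ←
chan:1 @ bit 2 → (0xe3>>2)&0x1 = 0x0
type:2 @ bit 0 → (0xe3>>0)&0x3 = 0x3
ver signed 4b, MSB=1: 12 - 16 = -4

-4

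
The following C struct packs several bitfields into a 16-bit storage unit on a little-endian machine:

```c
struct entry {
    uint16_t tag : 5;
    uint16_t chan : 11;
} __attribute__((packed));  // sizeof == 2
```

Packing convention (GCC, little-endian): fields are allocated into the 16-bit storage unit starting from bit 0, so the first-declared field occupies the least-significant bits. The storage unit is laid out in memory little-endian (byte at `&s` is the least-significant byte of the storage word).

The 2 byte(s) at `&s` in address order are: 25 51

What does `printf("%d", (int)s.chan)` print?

649

[0]=0x25 [1]=0x51 (little-endian) → word 0x5125
tag:5 @ bit 0 → (0x5125>>0)&0x1f = 0x5
chan:11 @ bit 5 → (0x5125>>5)&0x7ff = 0x289  ←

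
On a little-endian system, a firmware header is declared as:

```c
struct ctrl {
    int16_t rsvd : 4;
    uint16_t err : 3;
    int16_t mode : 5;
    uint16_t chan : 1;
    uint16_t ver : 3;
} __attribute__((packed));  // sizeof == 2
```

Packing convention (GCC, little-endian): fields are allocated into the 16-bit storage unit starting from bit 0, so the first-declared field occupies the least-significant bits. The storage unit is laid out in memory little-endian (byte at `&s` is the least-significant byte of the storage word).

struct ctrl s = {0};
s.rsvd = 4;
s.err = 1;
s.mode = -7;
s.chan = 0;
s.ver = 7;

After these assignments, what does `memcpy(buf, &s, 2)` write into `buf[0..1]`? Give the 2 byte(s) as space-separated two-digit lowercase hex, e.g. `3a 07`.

[0+:4] rsvd=4 & 0xf = 0x4; word=0x0004
[4+:3] err=1 & 0x7 = 0x1; word=0x0014
[7+:5] mode=-7 & 0x1f = 0x19; word=0x0c94
[12+:1] chan=0 & 0x1 = 0x0; word=0x0c94
[13+:3] ver=7 & 0x7 = 0x7; word=0xec94
word = 0xec94 → little-endian bytes:
  [0]=0x94  [1]=0xec

94 ec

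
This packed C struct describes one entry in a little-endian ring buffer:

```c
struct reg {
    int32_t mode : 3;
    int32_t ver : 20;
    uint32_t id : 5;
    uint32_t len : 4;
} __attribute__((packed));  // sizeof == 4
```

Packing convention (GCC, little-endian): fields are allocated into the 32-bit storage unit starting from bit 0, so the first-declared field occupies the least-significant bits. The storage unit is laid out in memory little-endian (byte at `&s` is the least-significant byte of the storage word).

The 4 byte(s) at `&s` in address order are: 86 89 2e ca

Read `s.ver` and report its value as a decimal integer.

381232

[0]=0x86 [1]=0x89 [2]=0x2e [3]=0xca (little-endian) → word 0xca2e8986
mode [0+:3] = (word>>0) & 0x7 = 6
ver [3+:20] = (word>>3) & 0xfffff = 381232  ←
id [23+:5] = (word>>23) & 0x1f = 20
len [28+:4] = (word>>28) & 0xf = 12
ver signed 20b, MSB=0: value = 381232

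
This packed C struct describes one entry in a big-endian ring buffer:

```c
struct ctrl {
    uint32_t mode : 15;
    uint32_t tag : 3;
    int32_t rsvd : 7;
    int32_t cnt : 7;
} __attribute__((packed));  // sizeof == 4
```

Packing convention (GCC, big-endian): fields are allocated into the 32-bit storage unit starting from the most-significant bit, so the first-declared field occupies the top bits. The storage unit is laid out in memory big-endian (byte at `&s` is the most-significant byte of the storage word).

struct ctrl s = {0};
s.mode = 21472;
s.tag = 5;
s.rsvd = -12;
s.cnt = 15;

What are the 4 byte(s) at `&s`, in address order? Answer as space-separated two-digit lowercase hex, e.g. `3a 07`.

a7 c1 7a 0f

mode:15 = 21472 → 0x53e0 << 17 → word 0xa7c00000
tag:3 = 5 → 0x5 << 14 → word 0xa7c14000
rsvd:7 = -12 → 0x74 << 7 → word 0xa7c17a00
cnt:7 = 15 → 0xf << 0 → word 0xa7c17a0f
word = 0xa7c17a0f → big-endian bytes:
  [0]=0xa7  [1]=0xc1  [2]=0x7a  [3]=0x0f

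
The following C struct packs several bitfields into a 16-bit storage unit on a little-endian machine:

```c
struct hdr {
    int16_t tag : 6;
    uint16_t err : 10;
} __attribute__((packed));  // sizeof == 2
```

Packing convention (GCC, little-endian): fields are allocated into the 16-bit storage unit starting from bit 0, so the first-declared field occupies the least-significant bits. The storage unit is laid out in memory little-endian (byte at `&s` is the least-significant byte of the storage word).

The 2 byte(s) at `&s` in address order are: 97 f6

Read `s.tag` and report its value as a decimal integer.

[0]=0x97 [1]=0xf6 (little-endian) → word 0xf697
tag:6 @ bit 0 → (0xf697>>0)&0x3f = 0x17  ←
err:10 @ bit 6 → (0xf697>>6)&0x3ff = 0x3da
tag signed 6b, MSB=0: value = 23

23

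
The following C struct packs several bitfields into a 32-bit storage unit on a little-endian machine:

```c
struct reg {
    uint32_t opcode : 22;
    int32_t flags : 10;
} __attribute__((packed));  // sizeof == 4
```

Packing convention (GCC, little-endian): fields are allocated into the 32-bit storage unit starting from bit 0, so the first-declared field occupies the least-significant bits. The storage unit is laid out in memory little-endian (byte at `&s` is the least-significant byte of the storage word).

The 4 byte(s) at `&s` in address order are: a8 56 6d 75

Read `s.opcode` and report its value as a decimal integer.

[0]=0xa8 [1]=0x56 [2]=0x6d [3]=0x75 (little-endian) → word 0x756d56a8
opcode [0+:22] = (word>>0) & 0x3fffff = 2971304  ←
flags [22+:10] = (word>>22) & 0x3ff = 469

2971304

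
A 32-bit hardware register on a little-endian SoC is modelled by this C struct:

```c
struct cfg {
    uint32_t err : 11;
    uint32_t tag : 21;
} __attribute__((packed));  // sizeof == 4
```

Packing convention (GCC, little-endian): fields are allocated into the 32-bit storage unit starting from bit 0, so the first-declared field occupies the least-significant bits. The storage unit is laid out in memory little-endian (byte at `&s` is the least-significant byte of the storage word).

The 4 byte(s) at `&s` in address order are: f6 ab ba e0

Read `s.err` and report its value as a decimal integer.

[0]=0xf6 [1]=0xab [2]=0xba [3]=0xe0 (little-endian) → word 0xe0baabf6
err:11 @ bit 0 → (0xe0baabf6>>0)&0x7ff = 0x3f6  ←
tag:21 @ bit 11 → (0xe0baabf6>>11)&0x1fffff = 0x1c1755

1014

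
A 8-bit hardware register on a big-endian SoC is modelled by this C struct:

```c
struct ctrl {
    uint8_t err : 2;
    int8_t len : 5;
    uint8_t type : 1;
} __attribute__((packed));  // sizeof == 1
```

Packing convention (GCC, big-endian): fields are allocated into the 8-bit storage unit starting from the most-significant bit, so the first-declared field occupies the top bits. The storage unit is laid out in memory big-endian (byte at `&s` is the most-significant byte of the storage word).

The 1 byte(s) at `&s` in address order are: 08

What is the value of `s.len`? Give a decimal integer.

[0]=0x08 (big-endian) → word 0x08
err:2 @ bit 6 → (0x08>>6)&0x3 = 0x0
len:5 @ bit 1 → (0x08>>1)&0x1f = 0x4  ←
type:1 @ bit 0 → (0x08>>0)&0x1 = 0x0
len signed 5b, MSB=0: value = 4

4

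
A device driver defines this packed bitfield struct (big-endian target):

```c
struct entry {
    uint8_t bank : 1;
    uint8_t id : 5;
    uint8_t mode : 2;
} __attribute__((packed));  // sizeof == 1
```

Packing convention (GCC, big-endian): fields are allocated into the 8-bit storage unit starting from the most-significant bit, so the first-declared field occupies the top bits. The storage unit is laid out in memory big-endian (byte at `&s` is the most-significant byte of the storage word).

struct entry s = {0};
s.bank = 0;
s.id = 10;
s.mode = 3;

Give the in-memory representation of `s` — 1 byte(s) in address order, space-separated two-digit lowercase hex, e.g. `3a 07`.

2b

bank:1 = 0 → 0x0 << 7 → word 0x00
id:5 = 10 → 0xa << 2 → word 0x28
mode:2 = 3 → 0x3 << 0 → word 0x2b
word = 0x2b → big-endian bytes:
  [0]=0x2b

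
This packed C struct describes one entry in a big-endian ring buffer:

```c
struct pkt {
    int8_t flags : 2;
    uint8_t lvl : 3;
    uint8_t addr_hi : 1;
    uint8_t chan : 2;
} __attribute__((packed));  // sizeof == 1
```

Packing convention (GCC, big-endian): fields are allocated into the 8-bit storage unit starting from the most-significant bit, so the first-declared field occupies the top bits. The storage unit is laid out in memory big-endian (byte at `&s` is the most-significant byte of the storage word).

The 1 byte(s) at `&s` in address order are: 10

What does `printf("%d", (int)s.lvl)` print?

[0]=0x10 (big-endian) → word 0x10
flags:2 @ bit 6 → (0x10>>6)&0x3 = 0x0
lvl:3 @ bit 3 → (0x10>>3)&0x7 = 0x2  ←
addr_hi:1 @ bit 2 → (0x10>>2)&0x1 = 0x0
chan:2 @ bit 0 → (0x10>>0)&0x3 = 0x0

2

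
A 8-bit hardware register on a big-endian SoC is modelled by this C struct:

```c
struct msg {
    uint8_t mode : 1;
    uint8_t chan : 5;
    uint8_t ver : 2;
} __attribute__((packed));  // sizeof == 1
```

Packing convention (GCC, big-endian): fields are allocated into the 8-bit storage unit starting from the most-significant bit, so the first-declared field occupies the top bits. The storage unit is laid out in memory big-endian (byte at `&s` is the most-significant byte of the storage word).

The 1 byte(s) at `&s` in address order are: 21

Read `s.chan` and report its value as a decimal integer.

8

[0]=0x21 (big-endian) → word 0x21
mode:1 @ bit 7 → (0x21>>7)&0x1 = 0x0
chan:5 @ bit 2 → (0x21>>2)&0x1f = 0x8  ←
ver:2 @ bit 0 → (0x21>>0)&0x3 = 0x1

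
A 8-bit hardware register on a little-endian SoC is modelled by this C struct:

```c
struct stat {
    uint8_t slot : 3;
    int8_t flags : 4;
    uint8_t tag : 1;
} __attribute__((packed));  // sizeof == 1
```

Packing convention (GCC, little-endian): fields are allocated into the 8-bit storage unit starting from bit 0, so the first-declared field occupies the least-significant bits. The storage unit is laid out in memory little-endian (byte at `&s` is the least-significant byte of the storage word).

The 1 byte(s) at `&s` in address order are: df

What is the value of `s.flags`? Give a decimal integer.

-5

[0]=0xdf (little-endian) → word 0xdf
slot:3 @ bit 0 → (0xdf>>0)&0x7 = 0x7
flags:4 @ bit 3 → (0xdf>>3)&0xf = 0xb  ←
tag:1 @ bit 7 → (0xdf>>7)&0x1 = 0x1
flags signed 4b, MSB=1: 11 - 16 = -5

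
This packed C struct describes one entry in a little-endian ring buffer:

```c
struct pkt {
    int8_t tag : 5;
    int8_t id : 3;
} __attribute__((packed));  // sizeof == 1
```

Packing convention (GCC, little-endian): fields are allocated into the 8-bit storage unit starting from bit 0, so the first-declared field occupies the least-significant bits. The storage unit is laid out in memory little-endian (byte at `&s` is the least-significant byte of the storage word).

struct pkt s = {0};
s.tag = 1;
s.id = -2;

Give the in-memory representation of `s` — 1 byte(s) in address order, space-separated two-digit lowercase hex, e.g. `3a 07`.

tag (5b) val=1 bits=0x1 at bit 0: 0x01
id (3b) val=-2 bits=0x6 at bit 5: 0xc1
word = 0xc1 → little-endian bytes:
  [0]=0xc1

c1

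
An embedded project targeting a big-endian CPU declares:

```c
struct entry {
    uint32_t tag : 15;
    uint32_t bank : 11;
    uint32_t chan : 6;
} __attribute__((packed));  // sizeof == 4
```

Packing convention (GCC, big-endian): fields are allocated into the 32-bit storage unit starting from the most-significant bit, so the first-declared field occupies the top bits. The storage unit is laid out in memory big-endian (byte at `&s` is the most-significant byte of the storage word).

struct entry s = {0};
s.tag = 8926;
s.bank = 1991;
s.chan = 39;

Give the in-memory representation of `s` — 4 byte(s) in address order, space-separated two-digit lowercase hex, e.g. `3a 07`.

45 bd f1 e7

tag:15 = 8926 → 0x22de << 17 → word 0x45bc0000
bank:11 = 1991 → 0x7c7 << 6 → word 0x45bdf1c0
chan:6 = 39 → 0x27 << 0 → word 0x45bdf1e7
word = 0x45bdf1e7 → big-endian bytes:
  [0]=0x45  [1]=0xbd  [2]=0xf1  [3]=0xe7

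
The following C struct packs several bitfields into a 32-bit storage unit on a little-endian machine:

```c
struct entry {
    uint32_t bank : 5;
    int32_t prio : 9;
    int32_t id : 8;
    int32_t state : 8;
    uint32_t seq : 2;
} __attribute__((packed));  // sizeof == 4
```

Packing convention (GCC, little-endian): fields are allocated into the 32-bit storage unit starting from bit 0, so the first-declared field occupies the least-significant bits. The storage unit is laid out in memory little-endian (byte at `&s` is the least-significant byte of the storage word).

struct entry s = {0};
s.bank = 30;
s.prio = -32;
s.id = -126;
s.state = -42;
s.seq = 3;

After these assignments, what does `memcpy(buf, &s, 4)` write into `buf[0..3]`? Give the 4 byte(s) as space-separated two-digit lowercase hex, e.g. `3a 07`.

[0+:5] bank=30 & 0x1f = 0x1e; word=0x0000001e
[5+:9] prio=-32 & 0x1ff = 0x1e0; word=0x00003c1e
[14+:8] id=-126 & 0xff = 0x82; word=0x0020bc1e
[22+:8] state=-42 & 0xff = 0xd6; word=0x35a0bc1e
[30+:2] seq=3 & 0x3 = 0x3; word=0xf5a0bc1e
word = 0xf5a0bc1e → little-endian bytes:
  [0]=0x1e  [1]=0xbc  [2]=0xa0  [3]=0xf5

1e bc a0 f5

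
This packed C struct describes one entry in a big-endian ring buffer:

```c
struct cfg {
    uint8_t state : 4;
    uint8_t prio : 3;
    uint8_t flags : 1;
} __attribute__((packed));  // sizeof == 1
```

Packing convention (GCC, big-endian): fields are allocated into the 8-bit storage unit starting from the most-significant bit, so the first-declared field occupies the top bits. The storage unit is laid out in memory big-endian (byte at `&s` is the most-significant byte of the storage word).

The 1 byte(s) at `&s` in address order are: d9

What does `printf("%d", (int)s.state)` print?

13

[0]=0xd9 (big-endian) → word 0xd9
state [4+:4] = (word>>4) & 0xf = 13  ←
prio [1+:3] = (word>>1) & 0x7 = 4
flags [0+:1] = (word>>0) & 0x1 = 1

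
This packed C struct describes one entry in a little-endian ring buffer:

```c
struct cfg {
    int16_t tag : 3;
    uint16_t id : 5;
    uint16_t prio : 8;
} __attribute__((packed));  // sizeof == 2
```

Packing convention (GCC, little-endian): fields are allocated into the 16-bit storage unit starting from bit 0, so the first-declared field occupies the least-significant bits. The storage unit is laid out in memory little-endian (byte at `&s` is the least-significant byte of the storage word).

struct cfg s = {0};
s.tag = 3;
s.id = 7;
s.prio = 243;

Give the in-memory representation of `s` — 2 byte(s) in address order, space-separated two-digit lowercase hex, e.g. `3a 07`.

tag:3 = 3 → 0x3 << 0 → word 0x0003
id:5 = 7 → 0x7 << 3 → word 0x003b
prio:8 = 243 → 0xf3 << 8 → word 0xf33b
word = 0xf33b → little-endian bytes:
  [0]=0x3b  [1]=0xf3

3b f3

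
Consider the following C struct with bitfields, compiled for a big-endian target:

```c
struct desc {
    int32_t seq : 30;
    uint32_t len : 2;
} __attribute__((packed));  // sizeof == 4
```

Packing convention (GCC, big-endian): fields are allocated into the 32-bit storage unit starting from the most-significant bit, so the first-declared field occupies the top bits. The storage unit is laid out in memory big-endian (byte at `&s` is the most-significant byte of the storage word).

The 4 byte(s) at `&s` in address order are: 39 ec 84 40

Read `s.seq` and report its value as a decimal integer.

242950416

[0]=0x39 [1]=0xec [2]=0x84 [3]=0x40 (big-endian) → word 0x39ec8440
seq:30 @ bit 2 → (0x39ec8440>>2)&0x3fffffff = 0xe7b2110  ←
len:2 @ bit 0 → (0x39ec8440>>0)&0x3 = 0x0
seq signed 30b, MSB=0: value = 242950416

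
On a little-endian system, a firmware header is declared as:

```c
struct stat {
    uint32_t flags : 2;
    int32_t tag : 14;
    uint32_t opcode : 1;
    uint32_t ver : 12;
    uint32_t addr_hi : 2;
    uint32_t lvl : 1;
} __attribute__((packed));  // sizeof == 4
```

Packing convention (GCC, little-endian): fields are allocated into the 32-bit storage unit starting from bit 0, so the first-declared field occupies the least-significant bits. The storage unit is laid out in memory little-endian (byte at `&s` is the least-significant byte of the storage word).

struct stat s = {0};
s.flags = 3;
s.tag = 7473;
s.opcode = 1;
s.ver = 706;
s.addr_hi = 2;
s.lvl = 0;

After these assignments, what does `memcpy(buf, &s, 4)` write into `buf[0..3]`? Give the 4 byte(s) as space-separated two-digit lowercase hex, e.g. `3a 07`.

[0+:2] flags=3 & 0x3 = 0x3; word=0x00000003
[2+:14] tag=7473 & 0x3fff = 0x1d31; word=0x000074c7
[16+:1] opcode=1 & 0x1 = 0x1; word=0x000174c7
[17+:12] ver=706 & 0xfff = 0x2c2; word=0x058574c7
[29+:2] addr_hi=2 & 0x3 = 0x2; word=0x458574c7
[31+:1] lvl=0 & 0x1 = 0x0; word=0x458574c7
word = 0x458574c7 → little-endian bytes:
  [0]=0xc7  [1]=0x74  [2]=0x85  [3]=0x45

c7 74 85 45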